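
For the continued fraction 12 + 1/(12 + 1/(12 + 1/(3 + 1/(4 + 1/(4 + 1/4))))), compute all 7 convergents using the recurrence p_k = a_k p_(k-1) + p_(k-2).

12/1, 145/12, 1752/145, 5401/447, 23356/1933, 98825/8179, 418656/34649

Using the convergent recurrence p_i = a_i*p_{i-1} + p_{i-2}, q_i = a_i*q_{i-1} + q_{i-2} with p_{-2}=0, p_{-1}=1, q_{-2}=1, q_{-1}=0:
  i=0: a_0=12, p_0 = 12*1 + 0 = 12, q_0 = 12*0 + 1 = 1.
  i=1: a_1=12, p_1 = 12*12 + 1 = 145, q_1 = 12*1 + 0 = 12.
  i=2: a_2=12, p_2 = 12*145 + 12 = 1752, q_2 = 12*12 + 1 = 145.
  i=3: a_3=3, p_3 = 3*1752 + 145 = 5401, q_3 = 3*145 + 12 = 447.
  i=4: a_4=4, p_4 = 4*5401 + 1752 = 23356, q_4 = 4*447 + 145 = 1933.
  i=5: a_5=4, p_5 = 4*23356 + 5401 = 98825, q_5 = 4*1933 + 447 = 8179.
  i=6: a_6=4, p_6 = 4*98825 + 23356 = 418656, q_6 = 4*8179 + 1933 = 34649.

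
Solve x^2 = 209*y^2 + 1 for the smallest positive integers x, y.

First expand sqrt(209) as a continued fraction. With x_i = (sqrt(209) + m_i)/d_i and (m_0, d_0) = (0, 1): a_0 = floor(sqrt(209)) = 14, since 14^2 = 196 <= 209 < 225 = 15^2.
Iterate m_{i+1} = d_i*a_i - m_i, d_{i+1} = (209 - m_{i+1}^2)/d_i, a_{i+1} = floor((a_0 + m_{i+1})/d_{i+1}):
  m_1 = 1*14 - 0 = 14, d_1 = (209 - 14^2)/1 = 13/1 = 13, a_1 = floor((14 + 14)/13) = 2.
  m_2 = 13*2 - 14 = 12, d_2 = (209 - 12^2)/13 = 65/13 = 5, a_2 = floor((14 + 12)/5) = 5.
  m_3 = 5*5 - 12 = 13, d_3 = (209 - 13^2)/5 = 40/5 = 8, a_3 = floor((14 + 13)/8) = 3.
  m_4 = 8*3 - 13 = 11, d_4 = (209 - 11^2)/8 = 88/8 = 11, a_4 = floor((14 + 11)/11) = 2.
  m_5 = 11*2 - 11 = 11, d_5 = (209 - 11^2)/11 = 88/11 = 8, a_5 = floor((14 + 11)/8) = 3.
  m_6 = 8*3 - 11 = 13, d_6 = (209 - 13^2)/8 = 40/8 = 5, a_6 = floor((14 + 13)/5) = 5.
  m_7 = 5*5 - 13 = 12, d_7 = (209 - 12^2)/5 = 65/5 = 13, a_7 = floor((14 + 12)/13) = 2.
  m_8 = 13*2 - 12 = 14, d_8 = (209 - 14^2)/13 = 13/13 = 1, a_8 = floor((14 + 14)/1) = 28.
  m_9 = 1*28 - 14 = 14, d_9 = (209 - 14^2)/1 = 13/1 = 13: (m_9, d_9) = (m_1, d_1) = (14, 13), so from here the quotients repeat a_1, ..., a_8; the period length is 8.
So sqrt(209) = [14; (2, 5, 3, 2, 3, 5, 2, 28)] with period length k = 8.
k is even, so the fundamental solution of x^2 - 209y^2 = 1 is (p_{k-1}, q_{k-1}) = (p_7, q_7); compute convergents through index 7.
Convergents (p_i = a_i*p_{i-1} + p_{i-2}, q_i = a_i*q_{i-1} + q_{i-2} with p_{-2}=0, p_{-1}=1, q_{-2}=1, q_{-1}=0):
  i=0: a_0=14, p_0 = 14*1 + 0 = 14, q_0 = 14*0 + 1 = 1.
  i=1: a_1=2, p_1 = 2*14 + 1 = 29, q_1 = 2*1 + 0 = 2.
  i=2: a_2=5, p_2 = 5*29 + 14 = 159, q_2 = 5*2 + 1 = 11.
  i=3: a_3=3, p_3 = 3*159 + 29 = 506, q_3 = 3*11 + 2 = 35.
  i=4: a_4=2, p_4 = 2*506 + 159 = 1171, q_4 = 2*35 + 11 = 81.
  i=5: a_5=3, p_5 = 3*1171 + 506 = 4019, q_5 = 3*81 + 35 = 278.
  i=6: a_6=5, p_6 = 5*4019 + 1171 = 21266, q_6 = 5*278 + 81 = 1471.
  i=7: a_7=2, p_7 = 2*21266 + 4019 = 46551, q_7 = 2*1471 + 278 = 3220.
Check: 46551^2 - 209*3220^2 = 2166995601 - 2166995600 = 1, so (x, y) = (46551, 3220) solves the equation, and by the theorem it is the least positive solution.

(x, y) = (46551, 3220)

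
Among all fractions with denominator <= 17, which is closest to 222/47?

52/11

Expand x = 222/47 as a continued fraction with the Euclidean algorithm:
  222 = 4*47 + 34, so a_0 = 4.
  47 = 1*34 + 13, so a_1 = 1.
  34 = 2*13 + 8, so a_2 = 2.
  13 = 1*8 + 5, so a_3 = 1.
  8 = 1*5 + 3, so a_4 = 1.
  5 = 1*3 + 2, so a_5 = 1.
  3 = 1*2 + 1, so a_6 = 1.
  2 = 2*1 + 0, so a_7 = 2.
so x = [4; 1, 2, 1, 1, 1, 1, 2].
Convergents (p_i = a_i*p_{i-1} + p_{i-2}, q_i = a_i*q_{i-1} + q_{i-2} with p_{-2}=0, p_{-1}=1, q_{-2}=1, q_{-1}=0), until the denominator exceeds 17:
  i=0: a_0=4, p_0 = 4*1 + 0 = 4, q_0 = 4*0 + 1 = 1.
  i=1: a_1=1, p_1 = 1*4 + 1 = 5, q_1 = 1*1 + 0 = 1.
  i=2: a_2=2, p_2 = 2*5 + 4 = 14, q_2 = 2*1 + 1 = 3.
  i=3: a_3=1, p_3 = 1*14 + 5 = 19, q_3 = 1*3 + 1 = 4.
  i=4: a_4=1, p_4 = 1*19 + 14 = 33, q_4 = 1*4 + 3 = 7.
  i=5: a_5=1, p_5 = 1*33 + 19 = 52, q_5 = 1*7 + 4 = 11.
  i=6: a_6=1, p_6 = 1*52 + 33 = 85, q_6 = 1*11 + 7 = 18.
q_6 = 18 > 17, so the last convergent with denominator <= 17 is p_5/q_5 = 52/11.
The closest fraction with denominator <= 17 is either p_5/q_5 or the intermediate fraction (k*p_5 + p_4)/(k*q_5 + q_4) with the largest k >= 1 whose denominator stays <= 17; these approach x as k grows, and every other convergent or intermediate fraction in range is farther away.
Largest k: floor((17 - q_4)/q_5) = floor((17 - 7)/11) = 0.
Since k = 0, no intermediate fraction beyond p_5/q_5 has denominator <= 17, so the convergent 52/11 is the closest (its error is |222*11 - 52*47|/(47*11) = 2/517).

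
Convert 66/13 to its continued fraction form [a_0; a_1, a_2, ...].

[5; 13]

Run the Euclidean algorithm on 66 and 13; the successive quotients are the partial quotients a_0, a_1, ... (each step inverts the fractional part left over by the previous one):
  66 = 5*13 + 1, so a_0 = 5.
  13 = 13*1 + 0, so a_1 = 13.
The remainder reaches 0 after 2 divisions, so the expansion has 2 partial quotients, read off in order.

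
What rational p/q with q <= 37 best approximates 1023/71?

Expand x = 1023/71 as a continued fraction with the Euclidean algorithm:
  1023 = 14*71 + 29, so a_0 = 14.
  71 = 2*29 + 13, so a_1 = 2.
  29 = 2*13 + 3, so a_2 = 2.
  13 = 4*3 + 1, so a_3 = 4.
  3 = 3*1 + 0, so a_4 = 3.
so x = [14; 2, 2, 4, 3].
Convergents (p_i = a_i*p_{i-1} + p_{i-2}, q_i = a_i*q_{i-1} + q_{i-2} with p_{-2}=0, p_{-1}=1, q_{-2}=1, q_{-1}=0), until the denominator exceeds 37:
  i=0: a_0=14, p_0 = 14*1 + 0 = 14, q_0 = 14*0 + 1 = 1.
  i=1: a_1=2, p_1 = 2*14 + 1 = 29, q_1 = 2*1 + 0 = 2.
  i=2: a_2=2, p_2 = 2*29 + 14 = 72, q_2 = 2*2 + 1 = 5.
  i=3: a_3=4, p_3 = 4*72 + 29 = 317, q_3 = 4*5 + 2 = 22.
  i=4: a_4=3, p_4 = 3*317 + 72 = 1023, q_4 = 3*22 + 5 = 71.
q_4 = 71 > 37, so the last convergent with denominator <= 37 is p_3/q_3 = 317/22.
The closest fraction with denominator <= 37 is either p_3/q_3 or the intermediate fraction (k*p_3 + p_2)/(k*q_3 + q_2) with the largest k >= 1 whose denominator stays <= 37; these approach x as k grows, and every other convergent or intermediate fraction in range is farther away.
Largest k: floor((37 - q_2)/q_3) = floor((37 - 5)/22) = 1.
That gives (1*317 + 72)/(1*22 + 5) = 389/27.
Compare the errors: |x - 317/22| = |1023*22 - 317*71|/(71*22) = 1/1562, and |x - 389/27| = |1023*27 - 389*71|/(71*27) = 2/1917.
Cross-multiplying, 1*1917 = 1917 < 3124 = 2*1562, so 1/1562 is smaller: the convergent 317/22 is closer to x than 389/27.

317/22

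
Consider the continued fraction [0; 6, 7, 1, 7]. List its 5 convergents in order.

Using the convergent recurrence p_i = a_i*p_{i-1} + p_{i-2}, q_i = a_i*q_{i-1} + q_{i-2} with p_{-2}=0, p_{-1}=1, q_{-2}=1, q_{-1}=0:
  i=0: a_0=0, p_0 = 0*1 + 0 = 0, q_0 = 0*0 + 1 = 1.
  i=1: a_1=6, p_1 = 6*0 + 1 = 1, q_1 = 6*1 + 0 = 6.
  i=2: a_2=7, p_2 = 7*1 + 0 = 7, q_2 = 7*6 + 1 = 43.
  i=3: a_3=1, p_3 = 1*7 + 1 = 8, q_3 = 1*43 + 6 = 49.
  i=4: a_4=7, p_4 = 7*8 + 7 = 63, q_4 = 7*49 + 43 = 386.

0/1, 1/6, 7/43, 8/49, 63/386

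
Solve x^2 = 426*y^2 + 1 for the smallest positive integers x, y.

First expand sqrt(426) as a continued fraction. With x_i = (sqrt(426) + m_i)/d_i and (m_0, d_0) = (0, 1): a_0 = floor(sqrt(426)) = 20, since 20^2 = 400 <= 426 < 441 = 21^2.
Iterate m_{i+1} = d_i*a_i - m_i, d_{i+1} = (426 - m_{i+1}^2)/d_i, a_{i+1} = floor((a_0 + m_{i+1})/d_{i+1}):
  m_1 = 1*20 - 0 = 20, d_1 = (426 - 20^2)/1 = 26/1 = 26, a_1 = floor((20 + 20)/26) = 1.
  m_2 = 26*1 - 20 = 6, d_2 = (426 - 6^2)/26 = 390/26 = 15, a_2 = floor((20 + 6)/15) = 1.
  m_3 = 15*1 - 6 = 9, d_3 = (426 - 9^2)/15 = 345/15 = 23, a_3 = floor((20 + 9)/23) = 1.
  m_4 = 23*1 - 9 = 14, d_4 = (426 - 14^2)/23 = 230/23 = 10, a_4 = floor((20 + 14)/10) = 3.
  m_5 = 10*3 - 14 = 16, d_5 = (426 - 16^2)/10 = 170/10 = 17, a_5 = floor((20 + 16)/17) = 2.
  m_6 = 17*2 - 16 = 18, d_6 = (426 - 18^2)/17 = 102/17 = 6, a_6 = floor((20 + 18)/6) = 6.
  m_7 = 6*6 - 18 = 18, d_7 = (426 - 18^2)/6 = 102/6 = 17, a_7 = floor((20 + 18)/17) = 2.
  m_8 = 17*2 - 18 = 16, d_8 = (426 - 16^2)/17 = 170/17 = 10, a_8 = floor((20 + 16)/10) = 3.
  m_9 = 10*3 - 16 = 14, d_9 = (426 - 14^2)/10 = 230/10 = 23, a_9 = floor((20 + 14)/23) = 1.
  m_10 = 23*1 - 14 = 9, d_10 = (426 - 9^2)/23 = 345/23 = 15, a_10 = floor((20 + 9)/15) = 1.
  m_11 = 15*1 - 9 = 6, d_11 = (426 - 6^2)/15 = 390/15 = 26, a_11 = floor((20 + 6)/26) = 1.
  m_12 = 26*1 - 6 = 20, d_12 = (426 - 20^2)/26 = 26/26 = 1, a_12 = floor((20 + 20)/1) = 40.
  m_13 = 1*40 - 20 = 20, d_13 = (426 - 20^2)/1 = 26/1 = 26: (m_13, d_13) = (m_1, d_1) = (20, 26), so from here the quotients repeat a_1, ..., a_12; the period length is 12.
So sqrt(426) = [20; (1, 1, 1, 3, 2, 6, 2, 3, 1, 1, 1, 40)] with period length k = 12.
k is even, so the fundamental solution of x^2 - 426y^2 = 1 is (p_{k-1}, q_{k-1}) = (p_11, q_11); compute convergents through index 11.
Convergents (p_i = a_i*p_{i-1} + p_{i-2}, q_i = a_i*q_{i-1} + q_{i-2} with p_{-2}=0, p_{-1}=1, q_{-2}=1, q_{-1}=0):
  i=0: a_0=20, p_0 = 20*1 + 0 = 20, q_0 = 20*0 + 1 = 1.
  i=1: a_1=1, p_1 = 1*20 + 1 = 21, q_1 = 1*1 + 0 = 1.
  i=2: a_2=1, p_2 = 1*21 + 20 = 41, q_2 = 1*1 + 1 = 2.
  i=3: a_3=1, p_3 = 1*41 + 21 = 62, q_3 = 1*2 + 1 = 3.
  i=4: a_4=3, p_4 = 3*62 + 41 = 227, q_4 = 3*3 + 2 = 11.
  i=5: a_5=2, p_5 = 2*227 + 62 = 516, q_5 = 2*11 + 3 = 25.
  i=6: a_6=6, p_6 = 6*516 + 227 = 3323, q_6 = 6*25 + 11 = 161.
  i=7: a_7=2, p_7 = 2*3323 + 516 = 7162, q_7 = 2*161 + 25 = 347.
  i=8: a_8=3, p_8 = 3*7162 + 3323 = 24809, q_8 = 3*347 + 161 = 1202.
  i=9: a_9=1, p_9 = 1*24809 + 7162 = 31971, q_9 = 1*1202 + 347 = 1549.
  i=10: a_10=1, p_10 = 1*31971 + 24809 = 56780, q_10 = 1*1549 + 1202 = 2751.
  i=11: a_11=1, p_11 = 1*56780 + 31971 = 88751, q_11 = 1*2751 + 1549 = 4300.
Check: 88751^2 - 426*4300^2 = 7876740001 - 7876740000 = 1, so (x, y) = (88751, 4300) solves the equation, and by the theorem it is the least positive solution.

(x, y) = (88751, 4300)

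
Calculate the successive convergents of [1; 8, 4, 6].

1/1, 9/8, 37/33, 231/206

Using the convergent recurrence p_i = a_i*p_{i-1} + p_{i-2}, q_i = a_i*q_{i-1} + q_{i-2} with p_{-2}=0, p_{-1}=1, q_{-2}=1, q_{-1}=0:
  i=0: a_0=1, p_0 = 1*1 + 0 = 1, q_0 = 1*0 + 1 = 1.
  i=1: a_1=8, p_1 = 8*1 + 1 = 9, q_1 = 8*1 + 0 = 8.
  i=2: a_2=4, p_2 = 4*9 + 1 = 37, q_2 = 4*8 + 1 = 33.
  i=3: a_3=6, p_3 = 6*37 + 9 = 231, q_3 = 6*33 + 8 = 206.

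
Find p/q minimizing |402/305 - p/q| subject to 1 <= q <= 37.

29/22

Expand x = 402/305 as a continued fraction with the Euclidean algorithm:
  402 = 1*305 + 97, so a_0 = 1.
  305 = 3*97 + 14, so a_1 = 3.
  97 = 6*14 + 13, so a_2 = 6.
  14 = 1*13 + 1, so a_3 = 1.
  13 = 13*1 + 0, so a_4 = 13.
so x = [1; 3, 6, 1, 13].
Convergents (p_i = a_i*p_{i-1} + p_{i-2}, q_i = a_i*q_{i-1} + q_{i-2} with p_{-2}=0, p_{-1}=1, q_{-2}=1, q_{-1}=0), until the denominator exceeds 37:
  i=0: a_0=1, p_0 = 1*1 + 0 = 1, q_0 = 1*0 + 1 = 1.
  i=1: a_1=3, p_1 = 3*1 + 1 = 4, q_1 = 3*1 + 0 = 3.
  i=2: a_2=6, p_2 = 6*4 + 1 = 25, q_2 = 6*3 + 1 = 19.
  i=3: a_3=1, p_3 = 1*25 + 4 = 29, q_3 = 1*19 + 3 = 22.
  i=4: a_4=13, p_4 = 13*29 + 25 = 402, q_4 = 13*22 + 19 = 305.
q_4 = 305 > 37, so the last convergent with denominator <= 37 is p_3/q_3 = 29/22.
The closest fraction with denominator <= 37 is either p_3/q_3 or the intermediate fraction (k*p_3 + p_2)/(k*q_3 + q_2) with the largest k >= 1 whose denominator stays <= 37; these approach x as k grows, and every other convergent or intermediate fraction in range is farther away.
Largest k: floor((37 - q_2)/q_3) = floor((37 - 19)/22) = 0.
Since k = 0, no intermediate fraction beyond p_3/q_3 has denominator <= 37, so the convergent 29/22 is the closest (its error is |402*22 - 29*305|/(305*22) = 1/6710).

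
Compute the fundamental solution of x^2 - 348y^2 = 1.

(x, y) = (1567, 84)

First expand sqrt(348) as a continued fraction. With x_i = (sqrt(348) + m_i)/d_i and (m_0, d_0) = (0, 1): a_0 = floor(sqrt(348)) = 18, since 18^2 = 324 <= 348 < 361 = 19^2.
Iterate m_{i+1} = d_i*a_i - m_i, d_{i+1} = (348 - m_{i+1}^2)/d_i, a_{i+1} = floor((a_0 + m_{i+1})/d_{i+1}):
  m_1 = 1*18 - 0 = 18, d_1 = (348 - 18^2)/1 = 24/1 = 24, a_1 = floor((18 + 18)/24) = 1.
  m_2 = 24*1 - 18 = 6, d_2 = (348 - 6^2)/24 = 312/24 = 13, a_2 = floor((18 + 6)/13) = 1.
  m_3 = 13*1 - 6 = 7, d_3 = (348 - 7^2)/13 = 299/13 = 23, a_3 = floor((18 + 7)/23) = 1.
  m_4 = 23*1 - 7 = 16, d_4 = (348 - 16^2)/23 = 92/23 = 4, a_4 = floor((18 + 16)/4) = 8.
  m_5 = 4*8 - 16 = 16, d_5 = (348 - 16^2)/4 = 92/4 = 23, a_5 = floor((18 + 16)/23) = 1.
  m_6 = 23*1 - 16 = 7, d_6 = (348 - 7^2)/23 = 299/23 = 13, a_6 = floor((18 + 7)/13) = 1.
  m_7 = 13*1 - 7 = 6, d_7 = (348 - 6^2)/13 = 312/13 = 24, a_7 = floor((18 + 6)/24) = 1.
  m_8 = 24*1 - 6 = 18, d_8 = (348 - 18^2)/24 = 24/24 = 1, a_8 = floor((18 + 18)/1) = 36.
  m_9 = 1*36 - 18 = 18, d_9 = (348 - 18^2)/1 = 24/1 = 24: (m_9, d_9) = (m_1, d_1) = (18, 24), so from here the quotients repeat a_1, ..., a_8; the period length is 8.
So sqrt(348) = [18; (1, 1, 1, 8, 1, 1, 1, 36)] with period length k = 8.
k is even, so the fundamental solution of x^2 - 348y^2 = 1 is (p_{k-1}, q_{k-1}) = (p_7, q_7); compute convergents through index 7.
Convergents (p_i = a_i*p_{i-1} + p_{i-2}, q_i = a_i*q_{i-1} + q_{i-2} with p_{-2}=0, p_{-1}=1, q_{-2}=1, q_{-1}=0):
  i=0: a_0=18, p_0 = 18*1 + 0 = 18, q_0 = 18*0 + 1 = 1.
  i=1: a_1=1, p_1 = 1*18 + 1 = 19, q_1 = 1*1 + 0 = 1.
  i=2: a_2=1, p_2 = 1*19 + 18 = 37, q_2 = 1*1 + 1 = 2.
  i=3: a_3=1, p_3 = 1*37 + 19 = 56, q_3 = 1*2 + 1 = 3.
  i=4: a_4=8, p_4 = 8*56 + 37 = 485, q_4 = 8*3 + 2 = 26.
  i=5: a_5=1, p_5 = 1*485 + 56 = 541, q_5 = 1*26 + 3 = 29.
  i=6: a_6=1, p_6 = 1*541 + 485 = 1026, q_6 = 1*29 + 26 = 55.
  i=7: a_7=1, p_7 = 1*1026 + 541 = 1567, q_7 = 1*55 + 29 = 84.
Check: 1567^2 - 348*84^2 = 2455489 - 2455488 = 1, so (x, y) = (1567, 84) solves the equation, and by the theorem it is the least positive solution.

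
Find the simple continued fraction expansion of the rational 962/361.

Run the Euclidean algorithm on 962 and 361; the successive quotients are the partial quotients a_0, a_1, ... (each step inverts the fractional part left over by the previous one):
  962 = 2*361 + 240, so a_0 = 2.
  361 = 1*240 + 121, so a_1 = 1.
  240 = 1*121 + 119, so a_2 = 1.
  121 = 1*119 + 2, so a_3 = 1.
  119 = 59*2 + 1, so a_4 = 59.
  2 = 2*1 + 0, so a_5 = 2.
The remainder reaches 0 after 6 divisions, so the expansion has 6 partial quotients, read off in order.

[2; 1, 1, 1, 59, 2]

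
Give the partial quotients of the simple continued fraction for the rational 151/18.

[8; 2, 1, 1, 3]

Run the Euclidean algorithm on 151 and 18; the successive quotients are the partial quotients a_0, a_1, ... (each step inverts the fractional part left over by the previous one):
  151 = 8*18 + 7, so a_0 = 8.
  18 = 2*7 + 4, so a_1 = 2.
  7 = 1*4 + 3, so a_2 = 1.
  4 = 1*3 + 1, so a_3 = 1.
  3 = 3*1 + 0, so a_4 = 3.
The remainder reaches 0 after 5 divisions, so the expansion has 5 partial quotients, read off in order.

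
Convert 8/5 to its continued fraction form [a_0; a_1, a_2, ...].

Run the Euclidean algorithm on 8 and 5; the successive quotients are the partial quotients a_0, a_1, ... (each step inverts the fractional part left over by the previous one):
  8 = 1*5 + 3, so a_0 = 1.
  5 = 1*3 + 2, so a_1 = 1.
  3 = 1*2 + 1, so a_2 = 1.
  2 = 2*1 + 0, so a_3 = 2.
The remainder reaches 0 after 4 divisions, so the expansion has 4 partial quotients, read off in order.

[1; 1, 1, 2]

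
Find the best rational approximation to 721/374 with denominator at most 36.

27/14

Expand x = 721/374 as a continued fraction with the Euclidean algorithm:
  721 = 1*374 + 347, so a_0 = 1.
  374 = 1*347 + 27, so a_1 = 1.
  347 = 12*27 + 23, so a_2 = 12.
  27 = 1*23 + 4, so a_3 = 1.
  23 = 5*4 + 3, so a_4 = 5.
  4 = 1*3 + 1, so a_5 = 1.
  3 = 3*1 + 0, so a_6 = 3.
so x = [1; 1, 12, 1, 5, 1, 3].
Convergents (p_i = a_i*p_{i-1} + p_{i-2}, q_i = a_i*q_{i-1} + q_{i-2} with p_{-2}=0, p_{-1}=1, q_{-2}=1, q_{-1}=0), until the denominator exceeds 36:
  i=0: a_0=1, p_0 = 1*1 + 0 = 1, q_0 = 1*0 + 1 = 1.
  i=1: a_1=1, p_1 = 1*1 + 1 = 2, q_1 = 1*1 + 0 = 1.
  i=2: a_2=12, p_2 = 12*2 + 1 = 25, q_2 = 12*1 + 1 = 13.
  i=3: a_3=1, p_3 = 1*25 + 2 = 27, q_3 = 1*13 + 1 = 14.
  i=4: a_4=5, p_4 = 5*27 + 25 = 160, q_4 = 5*14 + 13 = 83.
q_4 = 83 > 36, so the last convergent with denominator <= 36 is p_3/q_3 = 27/14.
The closest fraction with denominator <= 36 is either p_3/q_3 or the intermediate fraction (k*p_3 + p_2)/(k*q_3 + q_2) with the largest k >= 1 whose denominator stays <= 36; these approach x as k grows, and every other convergent or intermediate fraction in range is farther away.
Largest k: floor((36 - q_2)/q_3) = floor((36 - 13)/14) = 1.
That gives (1*27 + 25)/(1*14 + 13) = 52/27.
Compare the errors: |x - 27/14| = |721*14 - 27*374|/(374*14) = 4/5236, and |x - 52/27| = |721*27 - 52*374|/(374*27) = 19/10098.
Cross-multiplying, 4*10098 = 40392 < 99484 = 19*5236, so 4/5236 is smaller: the convergent 27/14 is closer to x than 52/27.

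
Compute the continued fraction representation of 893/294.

[3; 26, 1, 2, 1, 2]

Run the Euclidean algorithm on 893 and 294; the successive quotients are the partial quotients a_0, a_1, ... (each step inverts the fractional part left over by the previous one):
  893 = 3*294 + 11, so a_0 = 3.
  294 = 26*11 + 8, so a_1 = 26.
  11 = 1*8 + 3, so a_2 = 1.
  8 = 2*3 + 2, so a_3 = 2.
  3 = 1*2 + 1, so a_4 = 1.
  2 = 2*1 + 0, so a_5 = 2.
The remainder reaches 0 after 6 divisions, so the expansion has 6 partial quotients, read off in order.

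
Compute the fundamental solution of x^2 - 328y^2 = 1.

First expand sqrt(328) as a continued fraction. With x_i = (sqrt(328) + m_i)/d_i and (m_0, d_0) = (0, 1): a_0 = floor(sqrt(328)) = 18, since 18^2 = 324 <= 328 < 361 = 19^2.
Iterate m_{i+1} = d_i*a_i - m_i, d_{i+1} = (328 - m_{i+1}^2)/d_i, a_{i+1} = floor((a_0 + m_{i+1})/d_{i+1}):
  m_1 = 1*18 - 0 = 18, d_1 = (328 - 18^2)/1 = 4/1 = 4, a_1 = floor((18 + 18)/4) = 9.
  m_2 = 4*9 - 18 = 18, d_2 = (328 - 18^2)/4 = 4/4 = 1, a_2 = floor((18 + 18)/1) = 36.
  m_3 = 1*36 - 18 = 18, d_3 = (328 - 18^2)/1 = 4/1 = 4: (m_3, d_3) = (m_1, d_1) = (18, 4), so from here the quotients repeat a_1, a_2; the period length is 2.
So sqrt(328) = [18; (9, 36)] with period length k = 2.
k is even, so the fundamental solution of x^2 - 328y^2 = 1 is (p_{k-1}, q_{k-1}) = (p_1, q_1); compute convergents through index 1.
Convergents (p_i = a_i*p_{i-1} + p_{i-2}, q_i = a_i*q_{i-1} + q_{i-2} with p_{-2}=0, p_{-1}=1, q_{-2}=1, q_{-1}=0):
  i=0: a_0=18, p_0 = 18*1 + 0 = 18, q_0 = 18*0 + 1 = 1.
  i=1: a_1=9, p_1 = 9*18 + 1 = 163, q_1 = 9*1 + 0 = 9.
Check: 163^2 - 328*9^2 = 26569 - 26568 = 1, so (x, y) = (163, 9) solves the equation, and by the theorem it is the least positive solution.

(x, y) = (163, 9)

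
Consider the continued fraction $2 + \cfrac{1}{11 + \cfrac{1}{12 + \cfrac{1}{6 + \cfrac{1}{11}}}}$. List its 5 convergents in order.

2/1, 23/11, 278/133, 1691/809, 18879/9032

Using the convergent recurrence p_i = a_i*p_{i-1} + p_{i-2}, q_i = a_i*q_{i-1} + q_{i-2} with p_{-2}=0, p_{-1}=1, q_{-2}=1, q_{-1}=0:
  i=0: a_0=2, p_0 = 2*1 + 0 = 2, q_0 = 2*0 + 1 = 1.
  i=1: a_1=11, p_1 = 11*2 + 1 = 23, q_1 = 11*1 + 0 = 11.
  i=2: a_2=12, p_2 = 12*23 + 2 = 278, q_2 = 12*11 + 1 = 133.
  i=3: a_3=6, p_3 = 6*278 + 23 = 1691, q_3 = 6*133 + 11 = 809.
  i=4: a_4=11, p_4 = 11*1691 + 278 = 18879, q_4 = 11*809 + 133 = 9032.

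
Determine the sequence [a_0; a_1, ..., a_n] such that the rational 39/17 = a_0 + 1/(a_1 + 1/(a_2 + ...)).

[2; 3, 2, 2]

Run the Euclidean algorithm on 39 and 17; the successive quotients are the partial quotients a_0, a_1, ... (each step inverts the fractional part left over by the previous one):
  39 = 2*17 + 5, so a_0 = 2.
  17 = 3*5 + 2, so a_1 = 3.
  5 = 2*2 + 1, so a_2 = 2.
  2 = 2*1 + 0, so a_3 = 2.
The remainder reaches 0 after 4 divisions, so the expansion has 4 partial quotients, read off in order.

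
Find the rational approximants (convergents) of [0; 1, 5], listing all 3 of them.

Using the convergent recurrence p_i = a_i*p_{i-1} + p_{i-2}, q_i = a_i*q_{i-1} + q_{i-2} with p_{-2}=0, p_{-1}=1, q_{-2}=1, q_{-1}=0:
  i=0: a_0=0, p_0 = 0*1 + 0 = 0, q_0 = 0*0 + 1 = 1.
  i=1: a_1=1, p_1 = 1*0 + 1 = 1, q_1 = 1*1 + 0 = 1.
  i=2: a_2=5, p_2 = 5*1 + 0 = 5, q_2 = 5*1 + 1 = 6.

0/1, 1/1, 5/6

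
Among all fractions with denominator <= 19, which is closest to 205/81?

Expand x = 205/81 as a continued fraction with the Euclidean algorithm:
  205 = 2*81 + 43, so a_0 = 2.
  81 = 1*43 + 38, so a_1 = 1.
  43 = 1*38 + 5, so a_2 = 1.
  38 = 7*5 + 3, so a_3 = 7.
  5 = 1*3 + 2, so a_4 = 1.
  3 = 1*2 + 1, so a_5 = 1.
  2 = 2*1 + 0, so a_6 = 2.
so x = [2; 1, 1, 7, 1, 1, 2].
Convergents (p_i = a_i*p_{i-1} + p_{i-2}, q_i = a_i*q_{i-1} + q_{i-2} with p_{-2}=0, p_{-1}=1, q_{-2}=1, q_{-1}=0), until the denominator exceeds 19:
  i=0: a_0=2, p_0 = 2*1 + 0 = 2, q_0 = 2*0 + 1 = 1.
  i=1: a_1=1, p_1 = 1*2 + 1 = 3, q_1 = 1*1 + 0 = 1.
  i=2: a_2=1, p_2 = 1*3 + 2 = 5, q_2 = 1*1 + 1 = 2.
  i=3: a_3=7, p_3 = 7*5 + 3 = 38, q_3 = 7*2 + 1 = 15.
  i=4: a_4=1, p_4 = 1*38 + 5 = 43, q_4 = 1*15 + 2 = 17.
  i=5: a_5=1, p_5 = 1*43 + 38 = 81, q_5 = 1*17 + 15 = 32.
q_5 = 32 > 19, so the last convergent with denominator <= 19 is p_4/q_4 = 43/17.
The closest fraction with denominator <= 19 is either p_4/q_4 or the intermediate fraction (k*p_4 + p_3)/(k*q_4 + q_3) with the largest k >= 1 whose denominator stays <= 19; these approach x as k grows, and every other convergent or intermediate fraction in range is farther away.
Largest k: floor((19 - q_3)/q_4) = floor((19 - 15)/17) = 0.
Since k = 0, no intermediate fraction beyond p_4/q_4 has denominator <= 19, so the convergent 43/17 is the closest (its error is |205*17 - 43*81|/(81*17) = 2/1377).

43/17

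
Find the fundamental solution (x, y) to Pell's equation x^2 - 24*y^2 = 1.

First expand sqrt(24) as a continued fraction. With x_i = (sqrt(24) + m_i)/d_i and (m_0, d_0) = (0, 1): a_0 = floor(sqrt(24)) = 4, since 4^2 = 16 <= 24 < 25 = 5^2.
Iterate m_{i+1} = d_i*a_i - m_i, d_{i+1} = (24 - m_{i+1}^2)/d_i, a_{i+1} = floor((a_0 + m_{i+1})/d_{i+1}):
  m_1 = 1*4 - 0 = 4, d_1 = (24 - 4^2)/1 = 8/1 = 8, a_1 = floor((4 + 4)/8) = 1.
  m_2 = 8*1 - 4 = 4, d_2 = (24 - 4^2)/8 = 8/8 = 1, a_2 = floor((4 + 4)/1) = 8.
  m_3 = 1*8 - 4 = 4, d_3 = (24 - 4^2)/1 = 8/1 = 8: (m_3, d_3) = (m_1, d_1) = (4, 8), so from here the quotients repeat a_1, a_2; the period length is 2.
So sqrt(24) = [4; (1, 8)] with period length k = 2.
k is even, so the fundamental solution of x^2 - 24y^2 = 1 is (p_{k-1}, q_{k-1}) = (p_1, q_1); compute convergents through index 1.
Convergents (p_i = a_i*p_{i-1} + p_{i-2}, q_i = a_i*q_{i-1} + q_{i-2} with p_{-2}=0, p_{-1}=1, q_{-2}=1, q_{-1}=0):
  i=0: a_0=4, p_0 = 4*1 + 0 = 4, q_0 = 4*0 + 1 = 1.
  i=1: a_1=1, p_1 = 1*4 + 1 = 5, q_1 = 1*1 + 0 = 1.
Check: 5^2 - 24*1^2 = 25 - 24 = 1, so (x, y) = (5, 1) solves the equation, and by the theorem it is the least positive solution.

(x, y) = (5, 1)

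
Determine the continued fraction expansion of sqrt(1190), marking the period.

Write x_i = (sqrt(1190) + m_i)/d_i with (m_0, d_0) = (0, 1). a_0 = floor(sqrt(1190)) = 34, since 34^2 = 1156 <= 1190 < 1225 = 35^2.
Iterate m_{i+1} = d_i*a_i - m_i, d_{i+1} = (1190 - m_{i+1}^2)/d_i, a_{i+1} = floor((a_0 + m_{i+1})/d_{i+1}):
  m_1 = 1*34 - 0 = 34, d_1 = (1190 - 34^2)/1 = 34/1 = 34, a_1 = floor((34 + 34)/34) = 2.
  m_2 = 34*2 - 34 = 34, d_2 = (1190 - 34^2)/34 = 34/34 = 1, a_2 = floor((34 + 34)/1) = 68.
  m_3 = 1*68 - 34 = 34, d_3 = (1190 - 34^2)/1 = 34/1 = 34: (m_3, d_3) = (m_1, d_1) = (34, 34), so from here the quotients repeat a_1, a_2; the period length is 2.
Hence the expansion of sqrt(1190) is a_0 = 34 followed by the repeating block 2, 68 (period 2).

[34; (2, 68)]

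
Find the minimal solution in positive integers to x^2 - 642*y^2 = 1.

(x, y) = (5777, 228)

First expand sqrt(642) as a continued fraction. With x_i = (sqrt(642) + m_i)/d_i and (m_0, d_0) = (0, 1): a_0 = floor(sqrt(642)) = 25, since 25^2 = 625 <= 642 < 676 = 26^2.
Iterate m_{i+1} = d_i*a_i - m_i, d_{i+1} = (642 - m_{i+1}^2)/d_i, a_{i+1} = floor((a_0 + m_{i+1})/d_{i+1}):
  m_1 = 1*25 - 0 = 25, d_1 = (642 - 25^2)/1 = 17/1 = 17, a_1 = floor((25 + 25)/17) = 2.
  m_2 = 17*2 - 25 = 9, d_2 = (642 - 9^2)/17 = 561/17 = 33, a_2 = floor((25 + 9)/33) = 1.
  m_3 = 33*1 - 9 = 24, d_3 = (642 - 24^2)/33 = 66/33 = 2, a_3 = floor((25 + 24)/2) = 24.
  m_4 = 2*24 - 24 = 24, d_4 = (642 - 24^2)/2 = 66/2 = 33, a_4 = floor((25 + 24)/33) = 1.
  m_5 = 33*1 - 24 = 9, d_5 = (642 - 9^2)/33 = 561/33 = 17, a_5 = floor((25 + 9)/17) = 2.
  m_6 = 17*2 - 9 = 25, d_6 = (642 - 25^2)/17 = 17/17 = 1, a_6 = floor((25 + 25)/1) = 50.
  m_7 = 1*50 - 25 = 25, d_7 = (642 - 25^2)/1 = 17/1 = 17: (m_7, d_7) = (m_1, d_1) = (25, 17), so from here the quotients repeat a_1, ..., a_6; the period length is 6.
So sqrt(642) = [25; (2, 1, 24, 1, 2, 50)] with period length k = 6.
k is even, so the fundamental solution of x^2 - 642y^2 = 1 is (p_{k-1}, q_{k-1}) = (p_5, q_5); compute convergents through index 5.
Convergents (p_i = a_i*p_{i-1} + p_{i-2}, q_i = a_i*q_{i-1} + q_{i-2} with p_{-2}=0, p_{-1}=1, q_{-2}=1, q_{-1}=0):
  i=0: a_0=25, p_0 = 25*1 + 0 = 25, q_0 = 25*0 + 1 = 1.
  i=1: a_1=2, p_1 = 2*25 + 1 = 51, q_1 = 2*1 + 0 = 2.
  i=2: a_2=1, p_2 = 1*51 + 25 = 76, q_2 = 1*2 + 1 = 3.
  i=3: a_3=24, p_3 = 24*76 + 51 = 1875, q_3 = 24*3 + 2 = 74.
  i=4: a_4=1, p_4 = 1*1875 + 76 = 1951, q_4 = 1*74 + 3 = 77.
  i=5: a_5=2, p_5 = 2*1951 + 1875 = 5777, q_5 = 2*77 + 74 = 228.
Check: 5777^2 - 642*228^2 = 33373729 - 33373728 = 1, so (x, y) = (5777, 228) solves the equation, and by the theorem it is the least positive solution.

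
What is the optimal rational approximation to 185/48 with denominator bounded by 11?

27/7

Expand x = 185/48 as a continued fraction with the Euclidean algorithm:
  185 = 3*48 + 41, so a_0 = 3.
  48 = 1*41 + 7, so a_1 = 1.
  41 = 5*7 + 6, so a_2 = 5.
  7 = 1*6 + 1, so a_3 = 1.
  6 = 6*1 + 0, so a_4 = 6.
so x = [3; 1, 5, 1, 6].
Convergents (p_i = a_i*p_{i-1} + p_{i-2}, q_i = a_i*q_{i-1} + q_{i-2} with p_{-2}=0, p_{-1}=1, q_{-2}=1, q_{-1}=0), until the denominator exceeds 11:
  i=0: a_0=3, p_0 = 3*1 + 0 = 3, q_0 = 3*0 + 1 = 1.
  i=1: a_1=1, p_1 = 1*3 + 1 = 4, q_1 = 1*1 + 0 = 1.
  i=2: a_2=5, p_2 = 5*4 + 3 = 23, q_2 = 5*1 + 1 = 6.
  i=3: a_3=1, p_3 = 1*23 + 4 = 27, q_3 = 1*6 + 1 = 7.
  i=4: a_4=6, p_4 = 6*27 + 23 = 185, q_4 = 6*7 + 6 = 48.
q_4 = 48 > 11, so the last convergent with denominator <= 11 is p_3/q_3 = 27/7.
The closest fraction with denominator <= 11 is either p_3/q_3 or the intermediate fraction (k*p_3 + p_2)/(k*q_3 + q_2) with the largest k >= 1 whose denominator stays <= 11; these approach x as k grows, and every other convergent or intermediate fraction in range is farther away.
Largest k: floor((11 - q_2)/q_3) = floor((11 - 6)/7) = 0.
Since k = 0, no intermediate fraction beyond p_3/q_3 has denominator <= 11, so the convergent 27/7 is the closest (its error is |185*7 - 27*48|/(48*7) = 1/336).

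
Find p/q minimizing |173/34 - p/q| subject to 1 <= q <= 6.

Expand x = 173/34 as a continued fraction with the Euclidean algorithm:
  173 = 5*34 + 3, so a_0 = 5.
  34 = 11*3 + 1, so a_1 = 11.
  3 = 3*1 + 0, so a_2 = 3.
so x = [5; 11, 3].
Convergents (p_i = a_i*p_{i-1} + p_{i-2}, q_i = a_i*q_{i-1} + q_{i-2} with p_{-2}=0, p_{-1}=1, q_{-2}=1, q_{-1}=0), until the denominator exceeds 6:
  i=0: a_0=5, p_0 = 5*1 + 0 = 5, q_0 = 5*0 + 1 = 1.
  i=1: a_1=11, p_1 = 11*5 + 1 = 56, q_1 = 11*1 + 0 = 11.
q_1 = 11 > 6, so the last convergent with denominator <= 6 is p_0/q_0 = 5/1.
The closest fraction with denominator <= 6 is either p_0/q_0 or the intermediate fraction (k*p_0 + p_{-1})/(k*q_0 + q_{-1}) with the largest k >= 1 whose denominator stays <= 6; these approach x as k grows, and every other convergent or intermediate fraction in range is farther away.
Largest k: floor((6 - q_{-1})/q_0) = floor((6 - 0)/1) = 6 (using the seeds p_{-1} = 1, q_{-1} = 0).
That gives (6*5 + 1)/(6*1 + 0) = 31/6.
Compare the errors: |x - 5/1| = |173*1 - 5*34|/(34*1) = 3/34, and |x - 31/6| = |173*6 - 31*34|/(34*6) = 16/204.
Cross-multiplying, 16*34 = 544 < 612 = 3*204, so 16/204 is smaller: the intermediate fraction 31/6 is closer to x than 5/1.

31/6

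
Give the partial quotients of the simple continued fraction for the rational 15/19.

[0; 1, 3, 1, 3]

Run the Euclidean algorithm on 15 and 19; the successive quotients are the partial quotients a_0, a_1, ... (each step inverts the fractional part left over by the previous one):
  15 = 0*19 + 15, so a_0 = 0.
  19 = 1*15 + 4, so a_1 = 1.
  15 = 3*4 + 3, so a_2 = 3.
  4 = 1*3 + 1, so a_3 = 1.
  3 = 3*1 + 0, so a_4 = 3.
The remainder reaches 0 after 5 divisions, so the expansion has 5 partial quotients, read off in order.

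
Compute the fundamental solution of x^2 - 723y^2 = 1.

First expand sqrt(723) as a continued fraction. With x_i = (sqrt(723) + m_i)/d_i and (m_0, d_0) = (0, 1): a_0 = floor(sqrt(723)) = 26, since 26^2 = 676 <= 723 < 729 = 27^2.
Iterate m_{i+1} = d_i*a_i - m_i, d_{i+1} = (723 - m_{i+1}^2)/d_i, a_{i+1} = floor((a_0 + m_{i+1})/d_{i+1}):
  m_1 = 1*26 - 0 = 26, d_1 = (723 - 26^2)/1 = 47/1 = 47, a_1 = floor((26 + 26)/47) = 1.
  m_2 = 47*1 - 26 = 21, d_2 = (723 - 21^2)/47 = 282/47 = 6, a_2 = floor((26 + 21)/6) = 7.
  m_3 = 6*7 - 21 = 21, d_3 = (723 - 21^2)/6 = 282/6 = 47, a_3 = floor((26 + 21)/47) = 1.
  m_4 = 47*1 - 21 = 26, d_4 = (723 - 26^2)/47 = 47/47 = 1, a_4 = floor((26 + 26)/1) = 52.
  m_5 = 1*52 - 26 = 26, d_5 = (723 - 26^2)/1 = 47/1 = 47: (m_5, d_5) = (m_1, d_1) = (26, 47), so from here the quotients repeat a_1, ..., a_4; the period length is 4.
So sqrt(723) = [26; (1, 7, 1, 52)] with period length k = 4.
k is even, so the fundamental solution of x^2 - 723y^2 = 1 is (p_{k-1}, q_{k-1}) = (p_3, q_3); compute convergents through index 3.
Convergents (p_i = a_i*p_{i-1} + p_{i-2}, q_i = a_i*q_{i-1} + q_{i-2} with p_{-2}=0, p_{-1}=1, q_{-2}=1, q_{-1}=0):
  i=0: a_0=26, p_0 = 26*1 + 0 = 26, q_0 = 26*0 + 1 = 1.
  i=1: a_1=1, p_1 = 1*26 + 1 = 27, q_1 = 1*1 + 0 = 1.
  i=2: a_2=7, p_2 = 7*27 + 26 = 215, q_2 = 7*1 + 1 = 8.
  i=3: a_3=1, p_3 = 1*215 + 27 = 242, q_3 = 1*8 + 1 = 9.
Check: 242^2 - 723*9^2 = 58564 - 58563 = 1, so (x, y) = (242, 9) solves the equation, and by the theorem it is the least positive solution.

(x, y) = (242, 9)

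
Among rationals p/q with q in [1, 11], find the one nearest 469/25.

75/4

Expand x = 469/25 as a continued fraction with the Euclidean algorithm:
  469 = 18*25 + 19, so a_0 = 18.
  25 = 1*19 + 6, so a_1 = 1.
  19 = 3*6 + 1, so a_2 = 3.
  6 = 6*1 + 0, so a_3 = 6.
so x = [18; 1, 3, 6].
Convergents (p_i = a_i*p_{i-1} + p_{i-2}, q_i = a_i*q_{i-1} + q_{i-2} with p_{-2}=0, p_{-1}=1, q_{-2}=1, q_{-1}=0), until the denominator exceeds 11:
  i=0: a_0=18, p_0 = 18*1 + 0 = 18, q_0 = 18*0 + 1 = 1.
  i=1: a_1=1, p_1 = 1*18 + 1 = 19, q_1 = 1*1 + 0 = 1.
  i=2: a_2=3, p_2 = 3*19 + 18 = 75, q_2 = 3*1 + 1 = 4.
  i=3: a_3=6, p_3 = 6*75 + 19 = 469, q_3 = 6*4 + 1 = 25.
q_3 = 25 > 11, so the last convergent with denominator <= 11 is p_2/q_2 = 75/4.
The closest fraction with denominator <= 11 is either p_2/q_2 or the intermediate fraction (k*p_2 + p_1)/(k*q_2 + q_1) with the largest k >= 1 whose denominator stays <= 11; these approach x as k grows, and every other convergent or intermediate fraction in range is farther away.
Largest k: floor((11 - q_1)/q_2) = floor((11 - 1)/4) = 2.
That gives (2*75 + 19)/(2*4 + 1) = 169/9.
Compare the errors: |x - 75/4| = |469*4 - 75*25|/(25*4) = 1/100, and |x - 169/9| = |469*9 - 169*25|/(25*9) = 4/225.
Cross-multiplying, 1*225 = 225 < 400 = 4*100, so 1/100 is smaller: the convergent 75/4 is closer to x than 169/9.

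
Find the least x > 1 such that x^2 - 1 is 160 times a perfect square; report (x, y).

(x, y) = (721, 57)

First expand sqrt(160) as a continued fraction. With x_i = (sqrt(160) + m_i)/d_i and (m_0, d_0) = (0, 1): a_0 = floor(sqrt(160)) = 12, since 12^2 = 144 <= 160 < 169 = 13^2.
Iterate m_{i+1} = d_i*a_i - m_i, d_{i+1} = (160 - m_{i+1}^2)/d_i, a_{i+1} = floor((a_0 + m_{i+1})/d_{i+1}):
  m_1 = 1*12 - 0 = 12, d_1 = (160 - 12^2)/1 = 16/1 = 16, a_1 = floor((12 + 12)/16) = 1.
  m_2 = 16*1 - 12 = 4, d_2 = (160 - 4^2)/16 = 144/16 = 9, a_2 = floor((12 + 4)/9) = 1.
  m_3 = 9*1 - 4 = 5, d_3 = (160 - 5^2)/9 = 135/9 = 15, a_3 = floor((12 + 5)/15) = 1.
  m_4 = 15*1 - 5 = 10, d_4 = (160 - 10^2)/15 = 60/15 = 4, a_4 = floor((12 + 10)/4) = 5.
  m_5 = 4*5 - 10 = 10, d_5 = (160 - 10^2)/4 = 60/4 = 15, a_5 = floor((12 + 10)/15) = 1.
  m_6 = 15*1 - 10 = 5, d_6 = (160 - 5^2)/15 = 135/15 = 9, a_6 = floor((12 + 5)/9) = 1.
  m_7 = 9*1 - 5 = 4, d_7 = (160 - 4^2)/9 = 144/9 = 16, a_7 = floor((12 + 4)/16) = 1.
  m_8 = 16*1 - 4 = 12, d_8 = (160 - 12^2)/16 = 16/16 = 1, a_8 = floor((12 + 12)/1) = 24.
  m_9 = 1*24 - 12 = 12, d_9 = (160 - 12^2)/1 = 16/1 = 16: (m_9, d_9) = (m_1, d_1) = (12, 16), so from here the quotients repeat a_1, ..., a_8; the period length is 8.
So sqrt(160) = [12; (1, 1, 1, 5, 1, 1, 1, 24)] with period length k = 8.
k is even, so the fundamental solution of x^2 - 160y^2 = 1 is (p_{k-1}, q_{k-1}) = (p_7, q_7); compute convergents through index 7.
Convergents (p_i = a_i*p_{i-1} + p_{i-2}, q_i = a_i*q_{i-1} + q_{i-2} with p_{-2}=0, p_{-1}=1, q_{-2}=1, q_{-1}=0):
  i=0: a_0=12, p_0 = 12*1 + 0 = 12, q_0 = 12*0 + 1 = 1.
  i=1: a_1=1, p_1 = 1*12 + 1 = 13, q_1 = 1*1 + 0 = 1.
  i=2: a_2=1, p_2 = 1*13 + 12 = 25, q_2 = 1*1 + 1 = 2.
  i=3: a_3=1, p_3 = 1*25 + 13 = 38, q_3 = 1*2 + 1 = 3.
  i=4: a_4=5, p_4 = 5*38 + 25 = 215, q_4 = 5*3 + 2 = 17.
  i=5: a_5=1, p_5 = 1*215 + 38 = 253, q_5 = 1*17 + 3 = 20.
  i=6: a_6=1, p_6 = 1*253 + 215 = 468, q_6 = 1*20 + 17 = 37.
  i=7: a_7=1, p_7 = 1*468 + 253 = 721, q_7 = 1*37 + 20 = 57.
Check: 721^2 - 160*57^2 = 519841 - 519840 = 1, so (x, y) = (721, 57) solves the equation, and by the theorem it is the least positive solution.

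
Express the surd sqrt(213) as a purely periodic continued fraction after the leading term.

Write x_i = (sqrt(213) + m_i)/d_i with (m_0, d_0) = (0, 1). a_0 = floor(sqrt(213)) = 14, since 14^2 = 196 <= 213 < 225 = 15^2.
Iterate m_{i+1} = d_i*a_i - m_i, d_{i+1} = (213 - m_{i+1}^2)/d_i, a_{i+1} = floor((a_0 + m_{i+1})/d_{i+1}):
  m_1 = 1*14 - 0 = 14, d_1 = (213 - 14^2)/1 = 17/1 = 17, a_1 = floor((14 + 14)/17) = 1.
  m_2 = 17*1 - 14 = 3, d_2 = (213 - 3^2)/17 = 204/17 = 12, a_2 = floor((14 + 3)/12) = 1.
  m_3 = 12*1 - 3 = 9, d_3 = (213 - 9^2)/12 = 132/12 = 11, a_3 = floor((14 + 9)/11) = 2.
  m_4 = 11*2 - 9 = 13, d_4 = (213 - 13^2)/11 = 44/11 = 4, a_4 = floor((14 + 13)/4) = 6.
  m_5 = 4*6 - 13 = 11, d_5 = (213 - 11^2)/4 = 92/4 = 23, a_5 = floor((14 + 11)/23) = 1.
  m_6 = 23*1 - 11 = 12, d_6 = (213 - 12^2)/23 = 69/23 = 3, a_6 = floor((14 + 12)/3) = 8.
  m_7 = 3*8 - 12 = 12, d_7 = (213 - 12^2)/3 = 69/3 = 23, a_7 = floor((14 + 12)/23) = 1.
  m_8 = 23*1 - 12 = 11, d_8 = (213 - 11^2)/23 = 92/23 = 4, a_8 = floor((14 + 11)/4) = 6.
  m_9 = 4*6 - 11 = 13, d_9 = (213 - 13^2)/4 = 44/4 = 11, a_9 = floor((14 + 13)/11) = 2.
  m_10 = 11*2 - 13 = 9, d_10 = (213 - 9^2)/11 = 132/11 = 12, a_10 = floor((14 + 9)/12) = 1.
  m_11 = 12*1 - 9 = 3, d_11 = (213 - 3^2)/12 = 204/12 = 17, a_11 = floor((14 + 3)/17) = 1.
  m_12 = 17*1 - 3 = 14, d_12 = (213 - 14^2)/17 = 17/17 = 1, a_12 = floor((14 + 14)/1) = 28.
  m_13 = 1*28 - 14 = 14, d_13 = (213 - 14^2)/1 = 17/1 = 17: (m_13, d_13) = (m_1, d_1) = (14, 17), so from here the quotients repeat a_1, ..., a_12; the period length is 12.
Hence the expansion of sqrt(213) is a_0 = 14 followed by the repeating block 1, 1, 2, 6, 1, 8, 1, 6, 2, 1, 1, 28 (period 12).

[14; (1, 1, 2, 6, 1, 8, 1, 6, 2, 1, 1, 28)]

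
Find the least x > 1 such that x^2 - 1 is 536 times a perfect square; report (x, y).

(x, y) = (145925, 6303)

First expand sqrt(536) as a continued fraction. With x_i = (sqrt(536) + m_i)/d_i and (m_0, d_0) = (0, 1): a_0 = floor(sqrt(536)) = 23, since 23^2 = 529 <= 536 < 576 = 24^2.
Iterate m_{i+1} = d_i*a_i - m_i, d_{i+1} = (536 - m_{i+1}^2)/d_i, a_{i+1} = floor((a_0 + m_{i+1})/d_{i+1}):
  m_1 = 1*23 - 0 = 23, d_1 = (536 - 23^2)/1 = 7/1 = 7, a_1 = floor((23 + 23)/7) = 6.
  m_2 = 7*6 - 23 = 19, d_2 = (536 - 19^2)/7 = 175/7 = 25, a_2 = floor((23 + 19)/25) = 1.
  m_3 = 25*1 - 19 = 6, d_3 = (536 - 6^2)/25 = 500/25 = 20, a_3 = floor((23 + 6)/20) = 1.
  m_4 = 20*1 - 6 = 14, d_4 = (536 - 14^2)/20 = 340/20 = 17, a_4 = floor((23 + 14)/17) = 2.
  m_5 = 17*2 - 14 = 20, d_5 = (536 - 20^2)/17 = 136/17 = 8, a_5 = floor((23 + 20)/8) = 5.
  m_6 = 8*5 - 20 = 20, d_6 = (536 - 20^2)/8 = 136/8 = 17, a_6 = floor((23 + 20)/17) = 2.
  m_7 = 17*2 - 20 = 14, d_7 = (536 - 14^2)/17 = 340/17 = 20, a_7 = floor((23 + 14)/20) = 1.
  m_8 = 20*1 - 14 = 6, d_8 = (536 - 6^2)/20 = 500/20 = 25, a_8 = floor((23 + 6)/25) = 1.
  m_9 = 25*1 - 6 = 19, d_9 = (536 - 19^2)/25 = 175/25 = 7, a_9 = floor((23 + 19)/7) = 6.
  m_10 = 7*6 - 19 = 23, d_10 = (536 - 23^2)/7 = 7/7 = 1, a_10 = floor((23 + 23)/1) = 46.
  m_11 = 1*46 - 23 = 23, d_11 = (536 - 23^2)/1 = 7/1 = 7: (m_11, d_11) = (m_1, d_1) = (23, 7), so from here the quotients repeat a_1, ..., a_10; the period length is 10.
So sqrt(536) = [23; (6, 1, 1, 2, 5, 2, 1, 1, 6, 46)] with period length k = 10.
k is even, so the fundamental solution of x^2 - 536y^2 = 1 is (p_{k-1}, q_{k-1}) = (p_9, q_9); compute convergents through index 9.
Convergents (p_i = a_i*p_{i-1} + p_{i-2}, q_i = a_i*q_{i-1} + q_{i-2} with p_{-2}=0, p_{-1}=1, q_{-2}=1, q_{-1}=0):
  i=0: a_0=23, p_0 = 23*1 + 0 = 23, q_0 = 23*0 + 1 = 1.
  i=1: a_1=6, p_1 = 6*23 + 1 = 139, q_1 = 6*1 + 0 = 6.
  i=2: a_2=1, p_2 = 1*139 + 23 = 162, q_2 = 1*6 + 1 = 7.
  i=3: a_3=1, p_3 = 1*162 + 139 = 301, q_3 = 1*7 + 6 = 13.
  i=4: a_4=2, p_4 = 2*301 + 162 = 764, q_4 = 2*13 + 7 = 33.
  i=5: a_5=5, p_5 = 5*764 + 301 = 4121, q_5 = 5*33 + 13 = 178.
  i=6: a_6=2, p_6 = 2*4121 + 764 = 9006, q_6 = 2*178 + 33 = 389.
  i=7: a_7=1, p_7 = 1*9006 + 4121 = 13127, q_7 = 1*389 + 178 = 567.
  i=8: a_8=1, p_8 = 1*13127 + 9006 = 22133, q_8 = 1*567 + 389 = 956.
  i=9: a_9=6, p_9 = 6*22133 + 13127 = 145925, q_9 = 6*956 + 567 = 6303.
Check: 145925^2 - 536*6303^2 = 21294105625 - 21294105624 = 1, so (x, y) = (145925, 6303) solves the equation, and by the theorem it is the least positive solution.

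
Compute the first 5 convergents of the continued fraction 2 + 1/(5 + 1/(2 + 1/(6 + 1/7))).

2/1, 11/5, 24/11, 155/71, 1109/508

Using the convergent recurrence p_i = a_i*p_{i-1} + p_{i-2}, q_i = a_i*q_{i-1} + q_{i-2} with p_{-2}=0, p_{-1}=1, q_{-2}=1, q_{-1}=0:
  i=0: a_0=2, p_0 = 2*1 + 0 = 2, q_0 = 2*0 + 1 = 1.
  i=1: a_1=5, p_1 = 5*2 + 1 = 11, q_1 = 5*1 + 0 = 5.
  i=2: a_2=2, p_2 = 2*11 + 2 = 24, q_2 = 2*5 + 1 = 11.
  i=3: a_3=6, p_3 = 6*24 + 11 = 155, q_3 = 6*11 + 5 = 71.
  i=4: a_4=7, p_4 = 7*155 + 24 = 1109, q_4 = 7*71 + 11 = 508.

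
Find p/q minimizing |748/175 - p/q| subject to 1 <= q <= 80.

Expand x = 748/175 as a continued fraction with the Euclidean algorithm:
  748 = 4*175 + 48, so a_0 = 4.
  175 = 3*48 + 31, so a_1 = 3.
  48 = 1*31 + 17, so a_2 = 1.
  31 = 1*17 + 14, so a_3 = 1.
  17 = 1*14 + 3, so a_4 = 1.
  14 = 4*3 + 2, so a_5 = 4.
  3 = 1*2 + 1, so a_6 = 1.
  2 = 2*1 + 0, so a_7 = 2.
so x = [4; 3, 1, 1, 1, 4, 1, 2].
Convergents (p_i = a_i*p_{i-1} + p_{i-2}, q_i = a_i*q_{i-1} + q_{i-2} with p_{-2}=0, p_{-1}=1, q_{-2}=1, q_{-1}=0), until the denominator exceeds 80:
  i=0: a_0=4, p_0 = 4*1 + 0 = 4, q_0 = 4*0 + 1 = 1.
  i=1: a_1=3, p_1 = 3*4 + 1 = 13, q_1 = 3*1 + 0 = 3.
  i=2: a_2=1, p_2 = 1*13 + 4 = 17, q_2 = 1*3 + 1 = 4.
  i=3: a_3=1, p_3 = 1*17 + 13 = 30, q_3 = 1*4 + 3 = 7.
  i=4: a_4=1, p_4 = 1*30 + 17 = 47, q_4 = 1*7 + 4 = 11.
  i=5: a_5=4, p_5 = 4*47 + 30 = 218, q_5 = 4*11 + 7 = 51.
  i=6: a_6=1, p_6 = 1*218 + 47 = 265, q_6 = 1*51 + 11 = 62.
  i=7: a_7=2, p_7 = 2*265 + 218 = 748, q_7 = 2*62 + 51 = 175.
q_7 = 175 > 80, so the last convergent with denominator <= 80 is p_6/q_6 = 265/62.
The closest fraction with denominator <= 80 is either p_6/q_6 or the intermediate fraction (k*p_6 + p_5)/(k*q_6 + q_5) with the largest k >= 1 whose denominator stays <= 80; these approach x as k grows, and every other convergent or intermediate fraction in range is farther away.
Largest k: floor((80 - q_5)/q_6) = floor((80 - 51)/62) = 0.
Since k = 0, no intermediate fraction beyond p_6/q_6 has denominator <= 80, so the convergent 265/62 is the closest (its error is |748*62 - 265*175|/(175*62) = 1/10850).

265/62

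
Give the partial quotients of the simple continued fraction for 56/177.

[0; 3, 6, 4, 2]

Run the Euclidean algorithm on 56 and 177; the successive quotients are the partial quotients a_0, a_1, ... (each step inverts the fractional part left over by the previous one):
  56 = 0*177 + 56, so a_0 = 0.
  177 = 3*56 + 9, so a_1 = 3.
  56 = 6*9 + 2, so a_2 = 6.
  9 = 4*2 + 1, so a_3 = 4.
  2 = 2*1 + 0, so a_4 = 2.
The remainder reaches 0 after 5 divisions, so the expansion has 5 partial quotients, read off in order.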